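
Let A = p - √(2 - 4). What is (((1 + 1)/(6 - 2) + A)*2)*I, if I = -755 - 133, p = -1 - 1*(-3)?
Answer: -4440 + 1776*I*√2 ≈ -4440.0 + 2511.6*I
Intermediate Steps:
p = 2 (p = -1 + 3 = 2)
A = 2 - I*√2 (A = 2 - √(2 - 4) = 2 - √(-2) = 2 - I*√2 ≈ 2.0 - 1.4142*I)
I = -888
(((1 + 1)/(6 - 2) + A)*2)*I = (((1 + 1)/(6 - 2) + (2 - I*√2))*2)*(-888) = ((2/4 + (2 - I*√2))*2)*(-888) = ((2*(¼) + (2 - I*√2))*2)*(-888) = ((½ + (2 - I*√2))*2)*(-888) = ((5/2 - I*√2)*2)*(-888) = (5 - 2*I*√2)*(-888) = -4440 + 1776*I*√2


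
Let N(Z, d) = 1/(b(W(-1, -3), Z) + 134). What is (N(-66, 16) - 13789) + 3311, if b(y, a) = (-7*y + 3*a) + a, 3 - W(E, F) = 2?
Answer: -1435487/137 ≈ -10478.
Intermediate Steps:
W(E, F) = 1 (W(E, F) = 3 - 1*2 = 3 - 2 = 1)
b(y, a) = -7*y + 4*a
N(Z, d) = 1/(127 + 4*Z) (N(Z, d) = 1/((-7*1 + 4*Z) + 134) = 1/((-7 + 4*Z) + 134) = 1/(127 + 4*Z))
(N(-66, 16) - 13789) + 3311 = (1/(127 + 4*(-66)) - 13789) + 3311 = (1/(127 - 264) - 13789) + 3311 = (1/(-137) - 13789) + 3311 = (-1/137 - 13789) + 3311 = -1889094/137 + 3311 = -1435487/137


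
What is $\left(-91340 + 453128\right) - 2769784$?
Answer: $-2407996$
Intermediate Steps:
$\left(-91340 + 453128\right) - 2769784 = 361788 - 2769784 = -2407996$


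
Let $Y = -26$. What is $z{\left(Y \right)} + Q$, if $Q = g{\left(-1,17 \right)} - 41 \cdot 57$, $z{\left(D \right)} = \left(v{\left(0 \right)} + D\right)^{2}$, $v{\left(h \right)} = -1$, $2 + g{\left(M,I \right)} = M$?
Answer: $-1611$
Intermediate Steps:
$g{\left(M,I \right)} = -2 + M$
$z{\left(D \right)} = \left(-1 + D\right)^{2}$
$Q = -2340$ ($Q = \left(-2 - 1\right) - 41 \cdot 57 = -3 - 2337 = -2340$)
$z{\left(Y \right)} + Q = \left(-1 - 26\right)^{2} - 2340 = \left(-27\right)^{2} - 2340 = 729 - 2340 = -1611$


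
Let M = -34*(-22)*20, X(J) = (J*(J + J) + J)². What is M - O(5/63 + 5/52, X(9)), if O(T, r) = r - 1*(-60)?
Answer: -14341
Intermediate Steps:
X(J) = (J + 2*J²)² (X(J) = (J*(2*J) + J)² = (2*J² + J)² = (J + 2*J²)²)
O(T, r) = 60 + r (O(T, r) = r + 60 = 60 + r)
M = 14960 (M = 748*20 = 14960)
M - O(5/63 + 5/52, X(9)) = 14960 - (60 + 9²*(1 + 2*9)²) = 14960 - (60 + 81*(1 + 18)²) = 14960 - (60 + 81*19²) = 14960 - (60 + 81*361) = 14960 - (60 + 29241) = 14960 - 1*29301 = 14960 - 29301 = -14341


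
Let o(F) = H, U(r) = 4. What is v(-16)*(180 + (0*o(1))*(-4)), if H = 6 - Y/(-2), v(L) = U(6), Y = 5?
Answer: 720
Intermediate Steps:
v(L) = 4
H = 17/2 (H = 6 - 5/(-2) = 6 - 5*(-1)/2 = 6 - 1*(-5/2) = 6 + 5/2 = 17/2 ≈ 8.5000)
o(F) = 17/2
v(-16)*(180 + (0*o(1))*(-4)) = 4*(180 + (0*(17/2))*(-4)) = 4*(180 + 0*(-4)) = 4*(180 + 0) = 4*180 = 720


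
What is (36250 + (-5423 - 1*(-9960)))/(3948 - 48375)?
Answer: -40787/44427 ≈ -0.91807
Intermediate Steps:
(36250 + (-5423 - 1*(-9960)))/(3948 - 48375) = (36250 + (-5423 + 9960))/(-44427) = (36250 + 4537)*(-1/44427) = 40787*(-1/44427) = -40787/44427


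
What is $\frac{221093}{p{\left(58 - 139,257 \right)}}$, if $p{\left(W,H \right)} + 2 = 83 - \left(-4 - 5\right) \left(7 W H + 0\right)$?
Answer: $- \frac{221093}{1311390} \approx -0.16859$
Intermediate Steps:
$p{\left(W,H \right)} = 81 + 63 H W$ ($p{\left(W,H \right)} = -2 - \left(-83 + \left(-4 - 5\right) \left(7 W H + 0\right)\right) = -2 - \left(-83 - 9 \left(7 H W + 0\right)\right) = -2 - \left(-83 - 9 \cdot 7 H W\right) = -2 - \left(-83 - 63 H W\right) = -2 + \left(83 + 63 H W\right) = 81 + 63 H W$)
$\frac{221093}{p{\left(58 - 139,257 \right)}} = \frac{221093}{81 + 63 \cdot 257 \left(58 - 139\right)} = \frac{221093}{81 + 63 \cdot 257 \left(-81\right)} = \frac{221093}{81 - 1311471} = \frac{221093}{-1311390} = 221093 \left(- \frac{1}{1311390}\right) = - \frac{221093}{1311390}$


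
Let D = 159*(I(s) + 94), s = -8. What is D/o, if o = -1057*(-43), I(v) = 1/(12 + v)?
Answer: 59943/181804 ≈ 0.32971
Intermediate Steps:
o = 45451
D = 59943/4 (D = 159*(1/(12 - 8) + 94) = 159*(1/4 + 94) = 159*(¼ + 94) = 159*(377/4) = 59943/4 ≈ 14986.)
D/o = (59943/4)/45451 = (59943/4)*(1/45451) = 59943/181804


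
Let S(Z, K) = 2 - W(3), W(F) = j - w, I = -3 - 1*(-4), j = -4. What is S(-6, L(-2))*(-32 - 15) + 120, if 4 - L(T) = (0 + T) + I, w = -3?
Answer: -21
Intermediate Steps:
I = 1 (I = -3 + 4 = 1)
W(F) = -1 (W(F) = -4 - 1*(-3) = -4 + 3 = -1)
L(T) = 3 - T (L(T) = 4 - ((0 + T) + 1) = 4 - (T + 1) = 4 - (1 + T) = 4 + (-1 - T) = 3 - T)
S(Z, K) = 3 (S(Z, K) = 2 - 1*(-1) = 2 + 1 = 3)
S(-6, L(-2))*(-32 - 15) + 120 = 3*(-32 - 15) + 120 = 3*(-47) + 120 = -141 + 120 = -21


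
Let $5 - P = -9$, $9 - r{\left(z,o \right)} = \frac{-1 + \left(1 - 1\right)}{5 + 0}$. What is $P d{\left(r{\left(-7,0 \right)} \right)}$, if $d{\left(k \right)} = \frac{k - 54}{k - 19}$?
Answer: $64$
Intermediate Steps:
$r{\left(z,o \right)} = \frac{46}{5}$ ($r{\left(z,o \right)} = 9 - \frac{-1 + \left(1 - 1\right)}{5 + 0} = 9 - \frac{-1 + 0}{5} = 9 - \left(-1\right) \frac{1}{5} = 9 - - \frac{1}{5} = 9 + \frac{1}{5} = \frac{46}{5}$)
$d{\left(k \right)} = \frac{-54 + k}{-19 + k}$
$P = 14$ ($P = 5 - -9 = 5 + 9 = 14$)
$P d{\left(r{\left(-7,0 \right)} \right)} = 14 \frac{-54 + \frac{46}{5}}{-19 + \frac{46}{5}} = 14 \frac{1}{- \frac{49}{5}} \left(- \frac{224}{5}\right) = 14 \left(\left(- \frac{5}{49}\right) \left(- \frac{224}{5}\right)\right) = 14 \cdot \frac{32}{7} = 64$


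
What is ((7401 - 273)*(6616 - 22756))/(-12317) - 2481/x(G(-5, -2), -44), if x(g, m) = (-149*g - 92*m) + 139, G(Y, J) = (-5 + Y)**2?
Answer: 410839166479/43984007 ≈ 9340.7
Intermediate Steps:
x(g, m) = 139 - 149*g - 92*m
((7401 - 273)*(6616 - 22756))/(-12317) - 2481/x(G(-5, -2), -44) = ((7401 - 273)*(6616 - 22756))/(-12317) - 2481/(139 - 149*(-5 - 5)**2 - 92*(-44)) = (7128*(-16140))*(-1/12317) - 2481/(139 - 149*(-10)**2 + 4048) = -115045920*(-1/12317) - 2481/(139 - 149*100 + 4048) = 115045920/12317 - 2481/(139 - 14900 + 4048) = 115045920/12317 - 2481/(-10713) = 115045920/12317 - 2481*(-1/10713) = 115045920/12317 + 827/3571 = 410839166479/43984007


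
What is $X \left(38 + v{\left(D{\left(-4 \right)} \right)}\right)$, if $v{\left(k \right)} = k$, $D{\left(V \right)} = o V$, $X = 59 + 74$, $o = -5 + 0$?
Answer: $7714$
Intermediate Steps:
$o = -5$
$X = 133$
$D{\left(V \right)} = - 5 V$
$X \left(38 + v{\left(D{\left(-4 \right)} \right)}\right) = 133 \left(38 - -20\right) = 133 \left(38 + 20\right) = 133 \cdot 58 = 7714$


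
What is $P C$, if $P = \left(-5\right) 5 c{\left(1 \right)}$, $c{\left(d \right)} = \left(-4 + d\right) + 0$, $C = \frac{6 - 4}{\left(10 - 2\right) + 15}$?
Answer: $\frac{150}{23} \approx 6.5217$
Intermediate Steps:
$C = \frac{2}{23}$ ($C = \frac{2}{\left(10 - 2\right) + 15} = \frac{2}{8 + 15} = \frac{2}{23} \approx 0.086957$)
$c{\left(d \right)} = -4 + d$
$P = 75$ ($P = \left(-5\right) 5 \left(-4 + 1\right) = \left(-25\right) \left(-3\right) = 75$)
$P C = 75 \cdot \frac{2}{23} = \frac{150}{23}$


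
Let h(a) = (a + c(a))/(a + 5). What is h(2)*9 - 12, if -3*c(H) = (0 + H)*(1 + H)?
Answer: -12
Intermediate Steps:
c(H) = -H*(1 + H)/3 (c(H) = -(0 + H)*(1 + H)/3 = -H*(1 + H)/3)
h(a) = (a - a*(1 + a)/3)/(5 + a) (h(a) = (a - a*(1 + a)/3)/(a + 5) = (a - a*(1 + a)/3)/(5 + a))
h(2)*9 - 12 = ((1/3)*2*(2 - 1*2)/(5 + 2))*9 - 12 = ((1/3)*2*(2 - 2)/7)*9 - 12 = ((1/3)*2*(1/7)*0)*9 - 12 = 0*9 - 12 = 0 - 12 = -12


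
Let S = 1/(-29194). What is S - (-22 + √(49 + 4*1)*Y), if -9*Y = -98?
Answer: 642267/29194 - 98*√53/9 ≈ -57.272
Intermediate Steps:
Y = 98/9 (Y = -⅑*(-98) = 98/9 ≈ 10.889)
S = -1/29194 ≈ -3.4254e-5
S - (-22 + √(49 + 4*1)*Y) = -1/29194 - (-22 + √(49 + 4*1)*(98/9)) = -1/29194 - (-22 + √(49 + 4)*(98/9)) = -1/29194 - (-22 + √53*(98/9)) = -1/29194 - (-22 + 98*√53/9) = -1/29194 + (22 - 98*√53/9) = 642267/29194 - 98*√53/9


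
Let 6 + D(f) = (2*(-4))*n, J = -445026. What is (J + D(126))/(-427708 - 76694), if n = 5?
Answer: 222536/252201 ≈ 0.88238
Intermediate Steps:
D(f) = -46 (D(f) = -6 + (2*(-4))*5 = -6 - 8*5 = -6 - 40 = -46)
(J + D(126))/(-427708 - 76694) = (-445026 - 46)/(-427708 - 76694) = -445072/(-504402) = -445072*(-1/504402) = 222536/252201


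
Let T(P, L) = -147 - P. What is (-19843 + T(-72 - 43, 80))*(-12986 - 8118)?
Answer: 419442000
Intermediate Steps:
(-19843 + T(-72 - 43, 80))*(-12986 - 8118) = (-19843 + (-147 - (-72 - 43)))*(-12986 - 8118) = (-19843 + (-147 - 1*(-115)))*(-21104) = (-19843 + (-147 + 115))*(-21104) = (-19843 - 32)*(-21104) = -19875*(-21104) = 419442000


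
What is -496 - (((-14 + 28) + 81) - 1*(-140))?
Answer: -731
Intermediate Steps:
-496 - (((-14 + 28) + 81) - 1*(-140)) = -496 - ((14 + 81) + 140) = -496 - (95 + 140) = -496 - 1*235 = -496 - 235 = -731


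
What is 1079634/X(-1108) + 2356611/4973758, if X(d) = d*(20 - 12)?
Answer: -1337237311167/11021847728 ≈ -121.33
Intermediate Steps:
X(d) = 8*d (X(d) = d*8 = 8*d)
1079634/X(-1108) + 2356611/4973758 = 1079634/((8*(-1108))) + 2356611/4973758 = 1079634/(-8864) + 2356611*(1/4973758) = 1079634*(-1/8864) + 2356611/4973758 = -539817/4432 + 2356611/4973758 = -1337237311167/11021847728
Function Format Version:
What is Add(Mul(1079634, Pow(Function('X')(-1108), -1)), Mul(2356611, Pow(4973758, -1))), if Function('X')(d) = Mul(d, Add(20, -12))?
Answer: Rational(-1337237311167, 11021847728) ≈ -121.33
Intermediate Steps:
Function('X')(d) = Mul(8, d) (Function('X')(d) = Mul(d, 8) = Mul(8, d))
Add(Mul(1079634, Pow(Function('X')(-1108), -1)), Mul(2356611, Pow(4973758, -1))) = Add(Mul(1079634, Pow(Mul(8, -1108), -1)), Mul(2356611, Pow(4973758, -1))) = Add(Mul(1079634, Pow(-8864, -1)), Mul(2356611, Rational(1, 4973758))) = Add(Mul(1079634, Rational(-1, 8864)), Rational(2356611, 4973758)) = Add(Rational(-539817, 4432), Rational(2356611, 4973758)) = Rational(-1337237311167, 11021847728)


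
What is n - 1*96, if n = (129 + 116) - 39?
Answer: 110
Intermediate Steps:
n = 206 (n = 245 - 39 = 206)
n - 1*96 = 206 - 1*96 = 206 - 96 = 110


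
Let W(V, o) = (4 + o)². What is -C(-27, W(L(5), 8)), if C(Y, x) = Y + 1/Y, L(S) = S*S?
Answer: 730/27 ≈ 27.037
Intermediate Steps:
L(S) = S²
-C(-27, W(L(5), 8)) = -(-27 + 1/(-27)) = -(-27 - 1/27) = -1*(-730/27) = 730/27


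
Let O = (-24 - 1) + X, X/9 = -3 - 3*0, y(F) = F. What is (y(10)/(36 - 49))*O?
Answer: 40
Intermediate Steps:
X = -27 (X = 9*(-3 - 3*0) = 9*(-3 + 0) = 9*(-3) = -27)
O = -52 (O = (-24 - 1) - 27 = -25 - 27 = -52)
(y(10)/(36 - 49))*O = (10/(36 - 49))*(-52) = (10/(-13))*(-52) = (10*(-1/13))*(-52) = -10/13*(-52) = 40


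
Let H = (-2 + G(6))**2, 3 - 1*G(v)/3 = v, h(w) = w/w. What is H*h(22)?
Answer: 121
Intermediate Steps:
h(w) = 1
G(v) = 9 - 3*v
H = 121 (H = (-2 + (9 - 3*6))**2 = (-2 + (9 - 18))**2 = (-2 - 9)**2 = (-11)**2 = 121)
H*h(22) = 121*1 = 121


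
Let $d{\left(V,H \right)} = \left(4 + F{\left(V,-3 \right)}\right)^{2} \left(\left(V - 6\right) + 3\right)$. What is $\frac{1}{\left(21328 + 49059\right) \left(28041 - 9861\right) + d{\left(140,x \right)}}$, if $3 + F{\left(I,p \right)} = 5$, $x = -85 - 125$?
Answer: $\frac{1}{1279640592} \approx 7.8147 \cdot 10^{-10}$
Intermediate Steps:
$x = -210$ ($x = -85 - 125 = -210$)
$F{\left(I,p \right)} = 2$ ($F{\left(I,p \right)} = -3 + 5 = 2$)
$d{\left(V,H \right)} = -108 + 36 V$ ($d{\left(V,H \right)} = \left(4 + 2\right)^{2} \left(\left(V - 6\right) + 3\right) = 6^{2} \left(\left(V - 6\right) + 3\right) = 36 \left(\left(-6 + V\right) + 3\right) = 36 \left(-3 + V\right) = -108 + 36 V$)
$\frac{1}{\left(21328 + 49059\right) \left(28041 - 9861\right) + d{\left(140,x \right)}} = \frac{1}{\left(21328 + 49059\right) \left(28041 - 9861\right) + \left(-108 + 36 \cdot 140\right)} = \frac{1}{70387 \cdot 18180 + \left(-108 + 5040\right)} = \frac{1}{1279635660 + 4932} = \frac{1}{1279640592}$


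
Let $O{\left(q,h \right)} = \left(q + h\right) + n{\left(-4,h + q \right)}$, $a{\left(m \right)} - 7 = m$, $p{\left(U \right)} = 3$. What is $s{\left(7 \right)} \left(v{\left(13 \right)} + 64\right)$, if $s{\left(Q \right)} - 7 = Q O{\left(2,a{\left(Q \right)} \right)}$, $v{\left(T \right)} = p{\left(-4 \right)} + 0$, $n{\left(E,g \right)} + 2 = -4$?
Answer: $5159$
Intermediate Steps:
$n{\left(E,g \right)} = -6$ ($n{\left(E,g \right)} = -2 - 4 = -6$)
$a{\left(m \right)} = 7 + m$
$v{\left(T \right)} = 3$ ($v{\left(T \right)} = 3 + 0 = 3$)
$O{\left(q,h \right)} = -6 + h + q$ ($O{\left(q,h \right)} = \left(q + h\right) - 6 = \left(h + q\right) - 6 = -6 + h + q$)
$s{\left(Q \right)} = 7 + Q \left(3 + Q\right)$ ($s{\left(Q \right)} = 7 + Q \left(-6 + \left(7 + Q\right) + 2\right) = 7 + Q \left(3 + Q\right)$)
$s{\left(7 \right)} \left(v{\left(13 \right)} + 64\right) = \left(7 + 7 \left(3 + 7\right)\right) \left(3 + 64\right) = \left(7 + 7 \cdot 10\right) 67 = \left(7 + 70\right) 67 = 77 \cdot 67 = 5159$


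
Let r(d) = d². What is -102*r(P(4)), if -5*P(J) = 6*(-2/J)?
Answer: -918/25 ≈ -36.720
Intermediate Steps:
P(J) = 12/(5*J) (P(J) = -6*(-2/J)/5 = -(-12)/(5*J) = 12/(5*J))
-102*r(P(4)) = -102*((12/5)/4)² = -102*((12/5)*(¼))² = -102*(⅗)² = -102*9/25 = -918/25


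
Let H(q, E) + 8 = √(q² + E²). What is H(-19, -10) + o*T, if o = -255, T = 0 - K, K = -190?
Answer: -48458 + √461 ≈ -48437.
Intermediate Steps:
T = 190 (T = 0 - 1*(-190) = 0 + 190 = 190)
H(q, E) = -8 + √(E² + q²) (H(q, E) = -8 + √(q² + E²) = -8 + √(E² + q²))
H(-19, -10) + o*T = (-8 + √((-10)² + (-19)²)) - 255*190 = (-8 + √(100 + 361)) - 48450 = (-8 + √461) - 48450 = -48458 + √461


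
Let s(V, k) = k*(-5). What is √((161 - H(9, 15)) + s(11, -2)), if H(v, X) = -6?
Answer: √177 ≈ 13.304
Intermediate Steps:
s(V, k) = -5*k
√((161 - H(9, 15)) + s(11, -2)) = √((161 - 1*(-6)) - 5*(-2)) = √((161 + 6) + 10) = √(167 + 10) = √177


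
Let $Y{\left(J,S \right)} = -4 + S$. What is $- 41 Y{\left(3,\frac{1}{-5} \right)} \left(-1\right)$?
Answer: $- \frac{861}{5} \approx -172.2$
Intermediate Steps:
$- 41 Y{\left(3,\frac{1}{-5} \right)} \left(-1\right) = - 41 \left(-4 + \frac{1}{-5}\right) \left(-1\right) = - 41 \left(-4 - \frac{1}{5}\right) \left(-1\right) = \left(-41\right) \left(- \frac{21}{5}\right) \left(-1\right) = \frac{861}{5} \left(-1\right) = - \frac{861}{5}$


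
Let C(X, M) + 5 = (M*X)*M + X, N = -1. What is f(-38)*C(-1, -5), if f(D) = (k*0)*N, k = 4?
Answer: 0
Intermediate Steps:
C(X, M) = -5 + X + X*M² (C(X, M) = -5 + ((M*X)*M + X) = -5 + (X*M² + X) = -5 + (X + X*M²) = -5 + X + X*M²)
f(D) = 0 (f(D) = (4*0)*(-1) = 0*(-1) = 0)
f(-38)*C(-1, -5) = 0*(-5 - 1 - 1*(-5)²) = 0*(-5 - 1 - 1*25) = 0*(-5 - 1 - 25) = 0*(-31) = 0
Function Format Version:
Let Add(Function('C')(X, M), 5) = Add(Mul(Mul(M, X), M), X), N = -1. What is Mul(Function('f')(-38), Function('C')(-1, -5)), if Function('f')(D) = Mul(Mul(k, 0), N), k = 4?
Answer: 0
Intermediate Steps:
Function('C')(X, M) = Add(-5, X, Mul(X, Pow(M, 2))) (Function('C')(X, M) = Add(-5, Add(Mul(Mul(M, X), M), X)) = Add(-5, Add(Mul(X, Pow(M, 2)), X)) = Add(-5, Add(X, Mul(X, Pow(M, 2)))) = Add(-5, X, Mul(X, Pow(M, 2))))
Function('f')(D) = 0 (Function('f')(D) = Mul(Mul(4, 0), -1) = Mul(0, -1) = 0)
Mul(Function('f')(-38), Function('C')(-1, -5)) = Mul(0, Add(-5, -1, Mul(-1, Pow(-5, 2)))) = Mul(0, Add(-5, -1, Mul(-1, 25))) = Mul(0, Add(-5, -1, -25)) = Mul(0, -31) = 0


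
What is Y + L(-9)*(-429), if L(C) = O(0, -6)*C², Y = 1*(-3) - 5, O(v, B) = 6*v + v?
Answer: -8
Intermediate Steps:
O(v, B) = 7*v
Y = -8 (Y = -3 - 5 = -8)
L(C) = 0 (L(C) = (7*0)*C² = 0*C² = 0)
Y + L(-9)*(-429) = -8 + 0*(-429) = -8 + 0 = -8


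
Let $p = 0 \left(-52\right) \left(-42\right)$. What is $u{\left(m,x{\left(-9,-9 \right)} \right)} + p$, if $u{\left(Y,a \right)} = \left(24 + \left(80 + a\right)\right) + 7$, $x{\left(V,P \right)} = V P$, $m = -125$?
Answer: $192$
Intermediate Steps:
$x{\left(V,P \right)} = P V$
$p = 0$ ($p = 0 \left(-42\right) = 0$)
$u{\left(Y,a \right)} = 111 + a$ ($u{\left(Y,a \right)} = \left(104 + a\right) + 7 = 111 + a$)
$u{\left(m,x{\left(-9,-9 \right)} \right)} + p = \left(111 - -81\right) + 0 = \left(111 + 81\right) + 0 = 192 + 0 = 192$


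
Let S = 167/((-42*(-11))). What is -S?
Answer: -167/462 ≈ -0.36147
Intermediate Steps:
S = 167/462 ≈ 0.36147
-S = -1*167/462 = -167/462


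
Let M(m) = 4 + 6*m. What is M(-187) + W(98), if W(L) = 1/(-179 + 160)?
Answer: -21243/19 ≈ -1118.1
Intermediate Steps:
W(L) = -1/19 (W(L) = 1/(-19) = -1/19)
M(-187) + W(98) = (4 + 6*(-187)) - 1/19 = (4 - 1122) - 1/19 = -1118 - 1/19 = -21243/19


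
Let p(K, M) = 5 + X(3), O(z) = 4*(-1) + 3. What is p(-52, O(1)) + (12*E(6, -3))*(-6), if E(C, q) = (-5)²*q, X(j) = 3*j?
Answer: 5414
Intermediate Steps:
O(z) = -1 (O(z) = -4 + 3 = -1)
p(K, M) = 14 (p(K, M) = 5 + 3*3 = 5 + 9 = 14)
E(C, q) = 25*q
p(-52, O(1)) + (12*E(6, -3))*(-6) = 14 + (12*(25*(-3)))*(-6) = 14 + (12*(-75))*(-6) = 14 - 900*(-6) = 14 + 5400 = 5414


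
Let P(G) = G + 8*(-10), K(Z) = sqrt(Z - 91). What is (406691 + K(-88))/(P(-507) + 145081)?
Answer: 406691/144494 + I*sqrt(179)/144494 ≈ 2.8146 + 9.2593e-5*I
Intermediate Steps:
K(Z) = sqrt(-91 + Z)
P(G) = -80 + G (P(G) = G - 80 = -80 + G)
(406691 + K(-88))/(P(-507) + 145081) = (406691 + sqrt(-91 - 88))/((-80 - 507) + 145081) = (406691 + sqrt(-179))/(-587 + 145081) = (406691 + I*sqrt(179))/144494 = (406691 + I*sqrt(179))*(1/144494) = 406691/144494 + I*sqrt(179)/144494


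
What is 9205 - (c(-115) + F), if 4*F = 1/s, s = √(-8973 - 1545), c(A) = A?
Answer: 9320 + I*√10518/42072 ≈ 9320.0 + 0.0024377*I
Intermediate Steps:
s = I*√10518 (s = √(-10518) = I*√10518 ≈ 102.56*I)
F = -I*√10518/42072 (F = 1/(4*((I*√10518))) = (-I*√10518/10518)/4 = -I*√10518/42072 ≈ -0.0024377*I)
9205 - (c(-115) + F) = 9205 - (-115 - I*√10518/42072) = 9205 + (115 + I*√10518/42072) = 9320 + I*√10518/42072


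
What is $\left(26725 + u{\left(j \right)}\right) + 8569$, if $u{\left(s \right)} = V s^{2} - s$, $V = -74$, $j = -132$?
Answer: $-1253950$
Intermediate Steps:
$u{\left(s \right)} = - s - 74 s^{2}$ ($u{\left(s \right)} = - 74 s^{2} - s = - s - 74 s^{2}$)
$\left(26725 + u{\left(j \right)}\right) + 8569 = \left(26725 - - 132 \left(1 + 74 \left(-132\right)\right)\right) + 8569 = \left(26725 - - 132 \left(1 - 9768\right)\right) + 8569 = \left(26725 - \left(-132\right) \left(-9767\right)\right) + 8569 = \left(26725 - 1289244\right) + 8569 = -1262519 + 8569 = -1253950$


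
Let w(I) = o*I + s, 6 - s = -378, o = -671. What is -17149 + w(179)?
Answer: -136874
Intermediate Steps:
s = 384 (s = 6 - 1*(-378) = 6 + 378 = 384)
w(I) = 384 - 671*I (w(I) = -671*I + 384 = 384 - 671*I)
-17149 + w(179) = -17149 + (384 - 671*179) = -17149 + (384 - 120109) = -17149 - 119725 = -136874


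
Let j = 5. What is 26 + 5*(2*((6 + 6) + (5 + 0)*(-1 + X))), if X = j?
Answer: 346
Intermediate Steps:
X = 5
26 + 5*(2*((6 + 6) + (5 + 0)*(-1 + X))) = 26 + 5*(2*((6 + 6) + (5 + 0)*(-1 + 5))) = 26 + 5*(2*(12 + 5*4)) = 26 + 5*(2*(12 + 20)) = 26 + 5*(2*32) = 26 + 5*64 = 26 + 320 = 346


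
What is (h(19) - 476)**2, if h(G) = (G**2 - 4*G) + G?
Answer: 29584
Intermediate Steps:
h(G) = G**2 - 3*G
(h(19) - 476)**2 = (19*(-3 + 19) - 476)**2 = (19*16 - 476)**2 = (304 - 476)**2 = (-172)**2 = 29584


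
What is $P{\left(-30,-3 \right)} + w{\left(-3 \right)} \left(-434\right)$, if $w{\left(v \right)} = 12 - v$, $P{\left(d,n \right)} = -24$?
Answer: $-6534$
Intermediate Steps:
$P{\left(-30,-3 \right)} + w{\left(-3 \right)} \left(-434\right) = -24 + \left(12 - -3\right) \left(-434\right) = -24 + \left(12 + 3\right) \left(-434\right) = -24 + 15 \left(-434\right) = -24 - 6510 = -6534$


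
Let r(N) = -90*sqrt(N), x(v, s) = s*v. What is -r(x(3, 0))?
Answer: 0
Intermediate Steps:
-r(x(3, 0)) = -(-90)*sqrt(0*3) = -(-90)*sqrt(0) = -(-90)*0 = -1*0 = 0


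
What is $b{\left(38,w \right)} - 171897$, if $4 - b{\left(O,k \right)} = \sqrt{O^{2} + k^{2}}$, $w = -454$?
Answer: $-171893 - 2 \sqrt{51890} \approx -1.7235 \cdot 10^{5}$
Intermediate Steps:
$b{\left(O,k \right)} = 4 - \sqrt{O^{2} + k^{2}}$
$b{\left(38,w \right)} - 171897 = \left(4 - \sqrt{38^{2} + \left(-454\right)^{2}}\right) - 171897 = \left(4 - \sqrt{1444 + 206116}\right) - 171897 = \left(4 - \sqrt{207560}\right) - 171897 = \left(4 - 2 \sqrt{51890}\right) - 171897 = -171893 - 2 \sqrt{51890}$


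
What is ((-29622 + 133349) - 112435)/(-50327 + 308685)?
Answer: -4354/129179 ≈ -0.033705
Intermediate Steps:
((-29622 + 133349) - 112435)/(-50327 + 308685) = (103727 - 112435)/258358 = -8708*1/258358 = -4354/129179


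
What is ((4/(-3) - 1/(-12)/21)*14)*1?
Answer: -335/18 ≈ -18.611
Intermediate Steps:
((4/(-3) - 1/(-12)/21)*14)*1 = ((4*(-⅓) - 1*(-1/12)*(1/21))*14)*1 = ((-4/3 + (1/12)*(1/21))*14)*1 = ((-4/3 + 1/252)*14)*1 = -335/252*14*1 = -335/18*1 = -335/18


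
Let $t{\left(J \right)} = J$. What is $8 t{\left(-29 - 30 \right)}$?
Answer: $-472$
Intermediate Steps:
$8 t{\left(-29 - 30 \right)} = 8 \left(-29 - 30\right) = 8 \left(-59\right) = -472$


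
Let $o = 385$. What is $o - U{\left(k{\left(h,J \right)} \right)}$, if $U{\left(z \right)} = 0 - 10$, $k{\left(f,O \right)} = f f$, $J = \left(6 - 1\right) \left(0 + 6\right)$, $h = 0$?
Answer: $395$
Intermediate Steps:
$J = 30$ ($J = 5 \cdot 6 = 30$)
$k{\left(f,O \right)} = f^{2}$
$U{\left(z \right)} = -10$
$o - U{\left(k{\left(h,J \right)} \right)} = 385 - -10 = 385 + 10 = 395$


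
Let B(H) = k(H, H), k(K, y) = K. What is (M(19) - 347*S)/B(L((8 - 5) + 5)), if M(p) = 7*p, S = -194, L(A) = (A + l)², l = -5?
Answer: 67451/9 ≈ 7494.6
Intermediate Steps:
L(A) = (-5 + A)² (L(A) = (A - 5)² = (-5 + A)²)
B(H) = H
(M(19) - 347*S)/B(L((8 - 5) + 5)) = (7*19 - 347*(-194))/((-5 + ((8 - 5) + 5))²) = (133 + 67318)/((-5 + (3 + 5))²) = 67451/((-5 + 8)²) = 67451/(3²) = 67451/9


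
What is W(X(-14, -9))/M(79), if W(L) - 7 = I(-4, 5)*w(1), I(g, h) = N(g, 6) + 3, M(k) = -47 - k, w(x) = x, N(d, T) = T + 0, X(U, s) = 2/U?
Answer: -8/63 ≈ -0.12698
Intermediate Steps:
N(d, T) = T
I(g, h) = 9 (I(g, h) = 6 + 3 = 9)
W(L) = 16 (W(L) = 7 + 9*1 = 7 + 9 = 16)
W(X(-14, -9))/M(79) = 16/(-47 - 1*79) = 16/(-47 - 79) = 16/(-126) = 16*(-1/126) = -8/63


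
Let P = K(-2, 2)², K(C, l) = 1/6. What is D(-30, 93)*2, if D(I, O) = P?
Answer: 1/18 ≈ 0.055556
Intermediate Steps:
K(C, l) = ⅙
P = 1/36 (P = (⅙)² = 1/36 ≈ 0.027778)
D(I, O) = 1/36
D(-30, 93)*2 = (1/36)*2 = 1/18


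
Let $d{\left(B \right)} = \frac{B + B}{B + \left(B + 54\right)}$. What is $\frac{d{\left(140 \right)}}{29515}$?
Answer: $\frac{28}{985801} \approx 2.8403 \cdot 10^{-5}$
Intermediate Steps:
$d{\left(B \right)} = \frac{2 B}{54 + 2 B}$ ($d{\left(B \right)} = \frac{2 B}{B + \left(54 + B\right)} = \frac{2 B}{54 + 2 B}$)
$\frac{d{\left(140 \right)}}{29515} = \frac{140 \frac{1}{27 + 140}}{29515} = \frac{140}{167} \cdot \frac{1}{29515} = \frac{28}{985801}$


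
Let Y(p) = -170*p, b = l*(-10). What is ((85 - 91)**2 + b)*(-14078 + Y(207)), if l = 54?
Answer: 24831072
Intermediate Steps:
b = -540 (b = 54*(-10) = -540)
((85 - 91)**2 + b)*(-14078 + Y(207)) = ((85 - 91)**2 - 540)*(-14078 - 170*207) = ((-6)**2 - 540)*(-14078 - 35190) = (36 - 540)*(-49268) = -504*(-49268) = 24831072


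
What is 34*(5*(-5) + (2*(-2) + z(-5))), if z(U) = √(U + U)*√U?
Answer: -986 - 170*√2 ≈ -1226.4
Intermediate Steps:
z(U) = U*√2 (z(U) = √(2*U)*√U = (√2*√U)*√U = U*√2)
34*(5*(-5) + (2*(-2) + z(-5))) = 34*(5*(-5) + (2*(-2) - 5*√2)) = 34*(-25 + (-4 - 5*√2)) = 34*(-29 - 5*√2) = -986 - 170*√2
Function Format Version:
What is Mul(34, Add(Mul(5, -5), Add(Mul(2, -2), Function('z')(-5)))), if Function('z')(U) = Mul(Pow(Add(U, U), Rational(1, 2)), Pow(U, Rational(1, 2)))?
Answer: Add(-986, Mul(-170, Pow(2, Rational(1, 2)))) ≈ -1226.4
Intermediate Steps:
Function('z')(U) = Mul(U, Pow(2, Rational(1, 2))) (Function('z')(U) = Mul(Pow(Mul(2, U), Rational(1, 2)), Pow(U, Rational(1, 2))) = Mul(Mul(Pow(2, Rational(1, 2)), Pow(U, Rational(1, 2))), Pow(U, Rational(1, 2))) = Mul(U, Pow(2, Rational(1, 2))))
Mul(34, Add(Mul(5, -5), Add(Mul(2, -2), Function('z')(-5)))) = Mul(34, Add(Mul(5, -5), Add(Mul(2, -2), Mul(-5, Pow(2, Rational(1, 2)))))) = Mul(34, Add(-25, Add(-4, Mul(-5, Pow(2, Rational(1, 2)))))) = Mul(34, Add(-29, Mul(-5, Pow(2, Rational(1, 2))))) = Add(-986, Mul(-170, Pow(2, Rational(1, 2))))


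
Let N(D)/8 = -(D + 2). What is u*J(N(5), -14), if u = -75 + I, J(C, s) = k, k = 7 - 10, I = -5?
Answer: 240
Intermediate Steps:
N(D) = -16 - 8*D (N(D) = 8*(-(D + 2)) = 8*(-(2 + D)) = 8*(-2 - D) = -16 - 8*D)
k = -3
J(C, s) = -3
u = -80 (u = -75 - 5 = -80)
u*J(N(5), -14) = -80*(-3) = 240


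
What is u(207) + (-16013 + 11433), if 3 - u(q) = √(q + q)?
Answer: -4577 - 3*√46 ≈ -4597.3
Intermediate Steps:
u(q) = 3 - √2*√q (u(q) = 3 - √(q + q) = 3 - √(2*q) = 3 - √2*√q)
u(207) + (-16013 + 11433) = (3 - √2*√207) + (-16013 + 11433) = (3 - √2*3*√23) - 4580 = (3 - 3*√46) - 4580 = -4577 - 3*√46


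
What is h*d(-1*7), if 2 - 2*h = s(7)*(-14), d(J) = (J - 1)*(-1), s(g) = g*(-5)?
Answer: -1952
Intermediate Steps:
s(g) = -5*g
d(J) = 1 - J (d(J) = (-1 + J)*(-1) = 1 - J)
h = -244 (h = 1 - (-5*7)*(-14)/2 = 1 - (-35)*(-14)/2 = 1 - ½*490 = 1 - 245 = -244)
h*d(-1*7) = -244*(1 - (-1)*7) = -244*(1 - 1*(-7)) = -244*(1 + 7) = -244*8 = -1952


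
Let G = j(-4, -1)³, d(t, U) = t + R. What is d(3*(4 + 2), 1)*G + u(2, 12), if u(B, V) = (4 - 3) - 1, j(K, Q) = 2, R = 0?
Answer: 144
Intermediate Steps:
d(t, U) = t (d(t, U) = t + 0 = t)
G = 8 (G = 2³ = 8)
u(B, V) = 0 (u(B, V) = 1 - 1 = 0)
d(3*(4 + 2), 1)*G + u(2, 12) = (3*(4 + 2))*8 + 0 = (3*6)*8 + 0 = 18*8 + 0 = 144 + 0 = 144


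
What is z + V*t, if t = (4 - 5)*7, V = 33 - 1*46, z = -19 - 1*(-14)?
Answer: 86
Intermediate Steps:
z = -5 (z = -19 + 14 = -5)
V = -13 (V = 33 - 46 = -13)
t = -7 (t = -1*7 = -7)
z + V*t = -5 - 13*(-7) = -5 + 91 = 86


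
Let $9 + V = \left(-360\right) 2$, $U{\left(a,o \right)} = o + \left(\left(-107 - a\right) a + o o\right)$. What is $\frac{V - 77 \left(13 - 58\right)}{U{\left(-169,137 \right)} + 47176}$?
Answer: $\frac{684}{13901} \approx 0.049205$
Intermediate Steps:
$U{\left(a,o \right)} = o + o^{2} + a \left(-107 - a\right)$ ($U{\left(a,o \right)} = o + \left(a \left(-107 - a\right) + o^{2}\right) = o + \left(o^{2} + a \left(-107 - a\right)\right) = o + o^{2} + a \left(-107 - a\right)$)
$V = -729$ ($V = -9 - 720 = -729$)
$\frac{V - 77 \left(13 - 58\right)}{U{\left(-169,137 \right)} + 47176} = \frac{-729 - 77 \left(13 - 58\right)}{\left(137 + 137^{2} - \left(-169\right)^{2} - -18083\right) + 47176} = \frac{-729 - -3465}{\left(137 + 18769 - 28561 + 18083\right) + 47176} = \frac{-729 + 3465}{\left(137 + 18769 - 28561 + 18083\right) + 47176} = \frac{2736}{8428 + 47176} = \frac{2736}{55604} = 2736 \cdot \frac{1}{55604} = \frac{684}{13901}$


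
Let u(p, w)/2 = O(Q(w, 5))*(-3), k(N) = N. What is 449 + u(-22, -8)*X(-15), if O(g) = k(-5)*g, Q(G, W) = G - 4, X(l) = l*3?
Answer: 16649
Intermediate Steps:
X(l) = 3*l
Q(G, W) = -4 + G
O(g) = -5*g
u(p, w) = -120 + 30*w (u(p, w) = 2*(-5*(-4 + w)*(-3)) = 2*((20 - 5*w)*(-3)) = 2*(-60 + 15*w) = -120 + 30*w)
449 + u(-22, -8)*X(-15) = 449 + (-120 + 30*(-8))*(3*(-15)) = 449 + (-120 - 240)*(-45) = 449 - 360*(-45) = 449 + 16200 = 16649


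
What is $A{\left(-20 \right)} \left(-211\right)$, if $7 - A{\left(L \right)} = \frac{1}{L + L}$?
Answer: $- \frac{59291}{40} \approx -1482.3$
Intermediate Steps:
$A{\left(L \right)} = 7 - \frac{1}{2 L}$ ($A{\left(L \right)} = 7 - \frac{1}{L + L} = 7 - \frac{1}{2 L}$)
$A{\left(-20 \right)} \left(-211\right) = \left(7 - \frac{1}{2 \left(-20\right)}\right) \left(-211\right) = \left(7 - - \frac{1}{40}\right) \left(-211\right) = \left(7 + \frac{1}{40}\right) \left(-211\right) = \frac{281}{40} \left(-211\right) = - \frac{59291}{40}$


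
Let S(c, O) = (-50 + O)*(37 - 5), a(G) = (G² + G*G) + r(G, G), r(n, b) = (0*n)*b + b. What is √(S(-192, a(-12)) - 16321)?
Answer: I*√9089 ≈ 95.336*I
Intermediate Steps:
r(n, b) = b (r(n, b) = 0*b + b = 0 + b = b)
a(G) = G + 2*G² (a(G) = (G² + G*G) + G = (G² + G²) + G = 2*G² + G = G + 2*G²)
S(c, O) = -1600 + 32*O (S(c, O) = (-50 + O)*32 = -1600 + 32*O)
√(S(-192, a(-12)) - 16321) = √((-1600 + 32*(-12*(1 + 2*(-12)))) - 16321) = √((-1600 + 32*(-12*(1 - 24))) - 16321) = √((-1600 + 32*(-12*(-23))) - 16321) = √((-1600 + 32*276) - 16321) = √((-1600 + 8832) - 16321) = √(7232 - 16321) = √(-9089) = I*√9089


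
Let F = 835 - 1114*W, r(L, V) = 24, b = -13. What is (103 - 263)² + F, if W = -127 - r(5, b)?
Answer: 194649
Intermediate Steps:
W = -151 (W = -127 - 1*24 = -127 - 24 = -151)
F = 169049 (F = 835 - 1114*(-151) = 835 + 168214 = 169049)
(103 - 263)² + F = (103 - 263)² + 169049 = (-160)² + 169049 = 25600 + 169049 = 194649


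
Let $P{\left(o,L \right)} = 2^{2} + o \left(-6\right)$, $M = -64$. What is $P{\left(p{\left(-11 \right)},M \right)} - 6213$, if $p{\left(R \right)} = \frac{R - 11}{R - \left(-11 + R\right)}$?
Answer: $-6197$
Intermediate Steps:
$p{\left(R \right)} = -1 + \frac{R}{11}$ ($p{\left(R \right)} = \frac{-11 + R}{11} = \left(-11 + R\right) \frac{1}{11} = -1 + \frac{R}{11}$)
$P{\left(o,L \right)} = 4 - 6 o$
$P{\left(p{\left(-11 \right)},M \right)} - 6213 = \left(4 - 6 \left(-1 + \frac{1}{11} \left(-11\right)\right)\right) - 6213 = \left(4 - 6 \left(-1 - 1\right)\right) - 6213 = \left(4 - -12\right) - 6213 = \left(4 + 12\right) - 6213 = 16 - 6213 = -6197$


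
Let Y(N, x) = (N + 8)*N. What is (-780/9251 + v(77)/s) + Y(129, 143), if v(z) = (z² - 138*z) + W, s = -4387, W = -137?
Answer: 717284750675/40584137 ≈ 17674.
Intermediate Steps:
Y(N, x) = N*(8 + N) (Y(N, x) = (8 + N)*N = N*(8 + N))
v(z) = -137 + z² - 138*z (v(z) = (z² - 138*z) - 137 = -137 + z² - 138*z)
(-780/9251 + v(77)/s) + Y(129, 143) = (-780/9251 + (-137 + 77² - 138*77)/(-4387)) + 129*(8 + 129) = (-780*1/9251 + (-137 + 5929 - 10626)*(-1/4387)) + 129*137 = (-780/9251 - 4834*(-1/4387)) + 17673 = (-780/9251 + 4834/4387) + 17673 = 41297474/40584137 + 17673 = 717284750675/40584137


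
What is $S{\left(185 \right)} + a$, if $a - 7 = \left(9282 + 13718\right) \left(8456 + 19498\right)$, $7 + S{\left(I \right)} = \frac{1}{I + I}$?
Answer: $\frac{237888540001}{370} \approx 6.4294 \cdot 10^{8}$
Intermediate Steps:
$S{\left(I \right)} = -7 + \frac{1}{2 I}$ ($S{\left(I \right)} = -7 + \frac{1}{I + I} = -7 + \frac{1}{2 I}$)
$a = 642942007$ ($a = 7 + \left(9282 + 13718\right) \left(8456 + 19498\right) = 7 + 23000 \cdot 27954 = 7 + 642942000 = 642942007$)
$S{\left(185 \right)} + a = \left(-7 + \frac{1}{2 \cdot 185}\right) + 642942007 = \left(-7 + \frac{1}{2} \cdot \frac{1}{185}\right) + 642942007 = \left(-7 + \frac{1}{370}\right) + 642942007 = - \frac{2589}{370} + 642942007 = \frac{237888540001}{370}$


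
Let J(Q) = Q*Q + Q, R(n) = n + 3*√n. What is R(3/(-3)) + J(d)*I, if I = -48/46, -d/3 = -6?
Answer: -8231/23 + 3*I ≈ -357.87 + 3.0*I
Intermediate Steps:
d = 18 (d = -3*(-6) = 18)
I = -24/23 (I = -48*1/46 = -24/23 ≈ -1.0435)
J(Q) = Q + Q² (J(Q) = Q² + Q = Q + Q²)
R(3/(-3)) + J(d)*I = (3/(-3) + 3*√(3/(-3))) + (18*(1 + 18))*(-24/23) = (3*(-⅓) + 3*√(3*(-⅓))) + (18*19)*(-24/23) = (-1 + 3*√(-1)) + 342*(-24/23) = (-1 + 3*I) - 8208/23 = -8231/23 + 3*I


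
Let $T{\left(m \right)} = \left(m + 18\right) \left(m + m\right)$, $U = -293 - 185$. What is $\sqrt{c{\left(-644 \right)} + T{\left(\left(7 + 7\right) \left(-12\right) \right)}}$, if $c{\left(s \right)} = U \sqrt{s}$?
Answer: $2 \sqrt{12600 - 239 i \sqrt{161}} \approx 226.1 - 26.825 i$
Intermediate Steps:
$U = -478$ ($U = -293 - 185 = -478$)
$c{\left(s \right)} = - 478 \sqrt{s}$
$T{\left(m \right)} = 2 m \left(18 + m\right)$ ($T{\left(m \right)} = \left(18 + m\right) 2 m = 2 m \left(18 + m\right)$)
$\sqrt{c{\left(-644 \right)} + T{\left(\left(7 + 7\right) \left(-12\right) \right)}} = \sqrt{- 478 \sqrt{-644} + 2 \left(7 + 7\right) \left(-12\right) \left(18 + \left(7 + 7\right) \left(-12\right)\right)} = \sqrt{- 478 \cdot 2 i \sqrt{161} + 2 \cdot 14 \left(-12\right) \left(18 + 14 \left(-12\right)\right)} = \sqrt{- 956 i \sqrt{161} + 2 \left(-168\right) \left(18 - 168\right)} = \sqrt{- 956 i \sqrt{161} + 2 \left(-168\right) \left(-150\right)} = \sqrt{- 956 i \sqrt{161} + 50400} = \sqrt{50400 - 956 i \sqrt{161}}$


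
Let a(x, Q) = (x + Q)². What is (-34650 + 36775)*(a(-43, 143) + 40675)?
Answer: 107684375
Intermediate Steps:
a(x, Q) = (Q + x)²
(-34650 + 36775)*(a(-43, 143) + 40675) = (-34650 + 36775)*((143 - 43)² + 40675) = 2125*(100² + 40675) = 2125*(10000 + 40675) = 2125*50675 = 107684375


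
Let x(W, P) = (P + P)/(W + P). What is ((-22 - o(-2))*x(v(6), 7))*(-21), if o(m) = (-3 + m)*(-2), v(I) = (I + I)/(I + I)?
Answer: 1176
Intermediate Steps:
v(I) = 1 (v(I) = (2*I)/((2*I)) = (2*I)*(1/(2*I)) = 1)
x(W, P) = 2*P/(P + W) (x(W, P) = (2*P)/(P + W) = 2*P/(P + W))
o(m) = 6 - 2*m
((-22 - o(-2))*x(v(6), 7))*(-21) = ((-22 - (6 - 2*(-2)))*(2*7/(7 + 1)))*(-21) = ((-22 - (6 + 4))*(2*7/8))*(-21) = ((-22 - 1*10)*(2*7*(⅛)))*(-21) = ((-22 - 10)*(7/4))*(-21) = -32*7/4*(-21) = -56*(-21) = 1176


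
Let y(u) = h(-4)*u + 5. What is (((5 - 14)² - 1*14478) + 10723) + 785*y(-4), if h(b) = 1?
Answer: -2889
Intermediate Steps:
y(u) = 5 + u (y(u) = 1*u + 5 = u + 5 = 5 + u)
(((5 - 14)² - 1*14478) + 10723) + 785*y(-4) = (((5 - 14)² - 1*14478) + 10723) + 785*(5 - 4) = (((-9)² - 14478) + 10723) + 785*1 = ((81 - 14478) + 10723) + 785 = (-14397 + 10723) + 785 = -3674 + 785 = -2889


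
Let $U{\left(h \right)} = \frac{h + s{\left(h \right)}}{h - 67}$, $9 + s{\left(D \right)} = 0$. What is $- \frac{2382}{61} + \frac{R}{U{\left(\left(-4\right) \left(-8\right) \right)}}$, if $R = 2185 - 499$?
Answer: $- \frac{3654396}{1403} \approx -2604.7$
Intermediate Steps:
$R = 1686$
$s{\left(D \right)} = -9$ ($s{\left(D \right)} = -9 + 0 = -9$)
$U{\left(h \right)} = \frac{-9 + h}{-67 + h}$ ($U{\left(h \right)} = \frac{h - 9}{h - 67} = \frac{-9 + h}{-67 + h}$)
$- \frac{2382}{61} + \frac{R}{U{\left(\left(-4\right) \left(-8\right) \right)}} = - \frac{2382}{61} + \frac{1686}{\frac{1}{-67 - -32} \left(-9 - -32\right)} = \left(-2382\right) \frac{1}{61} + \frac{1686}{\frac{1}{-67 + 32} \left(-9 + 32\right)} = - \frac{2382}{61} + \frac{1686}{\frac{1}{-35} \cdot 23} = - \frac{2382}{61} + \frac{1686}{\left(- \frac{1}{35}\right) 23} = - \frac{2382}{61} + \frac{1686}{- \frac{23}{35}} = - \frac{2382}{61} + 1686 \left(- \frac{35}{23}\right) = - \frac{2382}{61} - \frac{59010}{23} = - \frac{3654396}{1403}$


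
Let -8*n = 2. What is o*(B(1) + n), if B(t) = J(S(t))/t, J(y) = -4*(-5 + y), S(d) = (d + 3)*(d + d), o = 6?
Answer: -147/2 ≈ -73.500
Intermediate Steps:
n = -¼ (n = -⅛*2 = -¼ ≈ -0.25000)
S(d) = 2*d*(3 + d) (S(d) = (3 + d)*(2*d) = 2*d*(3 + d))
J(y) = 20 - 4*y
B(t) = (20 - 8*t*(3 + t))/t
o*(B(1) + n) = 6*((-24 - 8*1 + 20/1) - ¼) = 6*((-24 - 8 + 20*1) - ¼) = 6*((-24 - 8 + 20) - ¼) = 6*(-12 - ¼) = 6*(-49/4) = -147/2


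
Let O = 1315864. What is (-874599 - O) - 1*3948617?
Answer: -6139080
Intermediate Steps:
(-874599 - O) - 1*3948617 = (-874599 - 1*1315864) - 1*3948617 = (-874599 - 1315864) - 3948617 = -2190463 - 3948617 = -6139080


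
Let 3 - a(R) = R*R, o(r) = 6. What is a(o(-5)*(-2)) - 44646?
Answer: -44787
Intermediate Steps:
a(R) = 3 - R² (a(R) = 3 - R*R = 3 - R²)
a(o(-5)*(-2)) - 44646 = (3 - (6*(-2))²) - 44646 = (3 - 1*(-12)²) - 44646 = (3 - 1*144) - 44646 = (3 - 144) - 44646 = -141 - 44646 = -44787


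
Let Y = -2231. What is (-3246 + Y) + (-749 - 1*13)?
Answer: -6239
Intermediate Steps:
(-3246 + Y) + (-749 - 1*13) = (-3246 - 2231) + (-749 - 1*13) = -5477 + (-749 - 13) = -5477 - 762 = -6239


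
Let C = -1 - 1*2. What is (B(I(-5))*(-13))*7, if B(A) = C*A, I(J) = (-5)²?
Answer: 6825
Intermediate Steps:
C = -3 (C = -1 - 2 = -3)
I(J) = 25
B(A) = -3*A
(B(I(-5))*(-13))*7 = (-3*25*(-13))*7 = -75*(-13)*7 = 975*7 = 6825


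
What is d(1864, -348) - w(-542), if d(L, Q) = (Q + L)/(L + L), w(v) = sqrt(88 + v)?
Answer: 379/932 - I*sqrt(454) ≈ 0.40665 - 21.307*I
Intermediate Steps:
d(L, Q) = (L + Q)/(2*L) (d(L, Q) = (L + Q)/((2*L)) = (L + Q)*(1/(2*L)) = (L + Q)/(2*L))
d(1864, -348) - w(-542) = (1/2)*(1864 - 348)/1864 - sqrt(88 - 542) = (1/2)*(1/1864)*1516 - sqrt(-454) = 379/932 - I*sqrt(454)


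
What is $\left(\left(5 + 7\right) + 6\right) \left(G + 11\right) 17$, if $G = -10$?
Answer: $306$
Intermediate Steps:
$\left(\left(5 + 7\right) + 6\right) \left(G + 11\right) 17 = \left(\left(5 + 7\right) + 6\right) \left(-10 + 11\right) 17 = \left(12 + 6\right) 1 \cdot 17 = 18 \cdot 1 \cdot 17 = 18 \cdot 17 = 306$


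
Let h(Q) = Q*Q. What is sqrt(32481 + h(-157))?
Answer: sqrt(57130) ≈ 239.02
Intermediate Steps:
h(Q) = Q**2
sqrt(32481 + h(-157)) = sqrt(32481 + (-157)**2) = sqrt(32481 + 24649) = sqrt(57130)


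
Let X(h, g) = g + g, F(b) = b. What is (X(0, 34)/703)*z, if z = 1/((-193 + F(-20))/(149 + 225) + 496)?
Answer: 25432/130259573 ≈ 0.00019524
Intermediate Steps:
X(h, g) = 2*g
z = 374/185291 (z = 1/((-193 - 20)/(149 + 225) + 496) = 1/(-213/374 + 496) = 1/(185291/374) = 374/185291 ≈ 0.0020184)
(X(0, 34)/703)*z = ((2*34)/703)*(374/185291) = (68*(1/703))*(374/185291) = (68/703)*(374/185291) = 25432/130259573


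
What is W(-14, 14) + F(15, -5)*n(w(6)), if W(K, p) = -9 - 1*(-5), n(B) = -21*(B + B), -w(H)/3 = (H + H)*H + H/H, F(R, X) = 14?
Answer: 128768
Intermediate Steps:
w(H) = -3 - 6*H² (w(H) = -3*((H + H)*H + H/H) = -3*((2*H)*H + 1) = -3*(2*H² + 1) = -3*(1 + 2*H²) = -3 - 6*H²)
n(B) = -42*B
W(K, p) = -4 (W(K, p) = -9 + 5 = -4)
W(-14, 14) + F(15, -5)*n(w(6)) = -4 + 14*(-42*(-3 - 6*6²)) = -4 + 14*(-42*(-3 - 6*36)) = -4 + 14*(-42*(-3 - 216)) = -4 + 14*(-42*(-219)) = -4 + 14*9198 = -4 + 128772 = 128768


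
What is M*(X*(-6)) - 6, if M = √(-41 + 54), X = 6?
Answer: -6 - 36*√13 ≈ -135.80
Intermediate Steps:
M = √13 ≈ 3.6056
M*(X*(-6)) - 6 = √13*(6*(-6)) - 6 = √13*(-36) - 6 = -36*√13 - 6 = -6 - 36*√13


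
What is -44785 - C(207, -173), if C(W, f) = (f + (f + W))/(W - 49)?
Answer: -7075891/158 ≈ -44784.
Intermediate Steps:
C(W, f) = (W + 2*f)/(-49 + W) (C(W, f) = (f + (W + f))/(-49 + W) = (W + 2*f)/(-49 + W))
-44785 - C(207, -173) = -44785 - (207 + 2*(-173))/(-49 + 207) = -44785 - (207 - 346)/158 = -44785 - (-139)/158 = -44785 - 1*(-139/158) = -44785 + 139/158 = -7075891/158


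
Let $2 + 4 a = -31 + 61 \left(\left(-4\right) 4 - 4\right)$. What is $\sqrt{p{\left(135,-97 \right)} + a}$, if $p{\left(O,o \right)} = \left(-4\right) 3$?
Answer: $\frac{i \sqrt{1301}}{2} \approx 18.035 i$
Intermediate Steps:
$p{\left(O,o \right)} = -12$
$a = - \frac{1253}{4}$ ($a = - \frac{1}{2} + \frac{-31 + 61 \left(\left(-4\right) 4 - 4\right)}{4} = - \frac{1}{2} + \frac{-31 + 61 \left(-16 - 4\right)}{4} = - \frac{1}{2} + \frac{-31 + 61 \left(-20\right)}{4} = - \frac{1}{2} + \frac{-31 - 1220}{4} = - \frac{1}{2} + \frac{1}{4} \left(-1251\right) = - \frac{1}{2} - \frac{1251}{4} = - \frac{1253}{4} \approx -313.25$)
$\sqrt{p{\left(135,-97 \right)} + a} = \sqrt{-12 - \frac{1253}{4}} = \sqrt{- \frac{1301}{4}} = \frac{i \sqrt{1301}}{2}$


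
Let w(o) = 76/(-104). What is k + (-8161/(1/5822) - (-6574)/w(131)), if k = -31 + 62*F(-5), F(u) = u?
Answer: -47522679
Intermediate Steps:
w(o) = -19/26 (w(o) = 76*(-1/104) = -19/26)
k = -341 (k = -31 + 62*(-5) = -31 - 310 = -341)
k + (-8161/(1/5822) - (-6574)/w(131)) = -341 + (-8161/(1/5822) - (-6574)/(-19/26)) = -341 + (-8161/1/5822 - (-6574)*(-26)/19) = -341 + (-8161*5822 - 1*8996) = -341 + (-47513342 - 8996) = -341 - 47522338 = -47522679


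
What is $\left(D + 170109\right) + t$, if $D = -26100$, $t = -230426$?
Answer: $-86417$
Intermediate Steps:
$\left(D + 170109\right) + t = \left(-26100 + 170109\right) - 230426 = 144009 - 230426 = -86417$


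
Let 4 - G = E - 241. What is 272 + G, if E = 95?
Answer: 422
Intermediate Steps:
G = 150 (G = 4 - (95 - 241) = 4 - 1*(-146) = 4 + 146 = 150)
272 + G = 272 + 150 = 422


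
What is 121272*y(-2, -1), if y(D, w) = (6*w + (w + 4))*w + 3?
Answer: 727632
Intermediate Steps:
y(D, w) = 3 + w*(4 + 7*w) (y(D, w) = (6*w + (4 + w))*w + 3 = (4 + 7*w)*w + 3 = w*(4 + 7*w) + 3 = 3 + w*(4 + 7*w))
121272*y(-2, -1) = 121272*(3 + 4*(-1) + 7*(-1)²) = 121272*(3 - 4 + 7*1) = 121272*(3 - 4 + 7) = 121272*6 = 727632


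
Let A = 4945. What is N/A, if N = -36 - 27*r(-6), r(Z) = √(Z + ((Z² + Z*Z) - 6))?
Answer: -36/4945 - 54*√15/4945 ≈ -0.049574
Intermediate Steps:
r(Z) = √(-6 + Z + 2*Z²) (r(Z) = √(Z + ((Z² + Z²) - 6)) = √(Z + (2*Z² - 6)) = √(Z + (-6 + 2*Z²)) = √(-6 + Z + 2*Z²))
N = -36 - 54*√15 (N = -36 - 27*√(-6 - 6 + 2*(-6)²) = -36 - 27*√(-6 - 6 + 2*36) = -36 - 27*√(-6 - 6 + 72) = -36 - 54*√15 ≈ -245.14)
N/A = (-36 - 54*√15)/4945 = (-36 - 54*√15)*(1/4945) = -36/4945 - 54*√15/4945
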